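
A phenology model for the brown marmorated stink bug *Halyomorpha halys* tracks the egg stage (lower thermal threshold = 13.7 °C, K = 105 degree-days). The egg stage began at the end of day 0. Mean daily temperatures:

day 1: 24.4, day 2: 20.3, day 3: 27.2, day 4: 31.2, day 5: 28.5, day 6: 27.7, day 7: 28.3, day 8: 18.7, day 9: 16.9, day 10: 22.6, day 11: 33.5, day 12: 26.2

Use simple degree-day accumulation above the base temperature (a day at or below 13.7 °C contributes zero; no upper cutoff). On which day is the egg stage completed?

Daily DD above 13.7 °C: 10.7, 6.6, 13.5, 17.5, 14.8, 14.0, 14.6, 5.0, 3.2, 8.9, 19.8, 12.5.
Cumulative: 10.7, 17.3, 30.8, 48.3, 63.1, 77.1, 91.7, 96.7, 99.9, 108.8, 128.6, 141.1.
The total first reaches 105 DD on day 10.

day 10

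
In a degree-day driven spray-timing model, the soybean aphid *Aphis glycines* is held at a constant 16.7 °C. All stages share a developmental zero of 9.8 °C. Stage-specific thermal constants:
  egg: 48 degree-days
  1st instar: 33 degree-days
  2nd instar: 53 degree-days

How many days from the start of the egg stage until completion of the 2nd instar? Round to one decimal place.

Daily accumulation at 16.7 °C = 16.7 − 9.8 = 6.9 DD/day.
Total K = 48 + 33 + 53 = 134 DD.
Total duration = 134 / 6.9 = 19.420 ≈ 19.4 days.

19.4 days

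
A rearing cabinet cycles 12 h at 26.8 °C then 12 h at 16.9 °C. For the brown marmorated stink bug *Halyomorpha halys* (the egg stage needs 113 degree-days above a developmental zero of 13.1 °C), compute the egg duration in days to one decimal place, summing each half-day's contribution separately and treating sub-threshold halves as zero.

12.9 days

Day half: max(0, 26.8 − 13.1) × 0.5 = 13.7 × 0.5 = 6.85 DD.
Night half: max(0, 16.9 − 13.1) × 0.5 = 3.8 × 0.5 = 1.90 DD.
Per 24 h: 8.75 DD/day.
Duration = 113 / 8.75 = 12.914 ≈ 12.9 days.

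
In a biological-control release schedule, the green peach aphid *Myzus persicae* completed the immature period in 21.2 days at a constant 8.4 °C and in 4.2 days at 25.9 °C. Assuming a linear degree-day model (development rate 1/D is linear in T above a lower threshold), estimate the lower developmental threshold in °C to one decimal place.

Linear rate model ⇒ the product D·(T − T_b) is constant across temperatures.
21.2·(8.4 − T_b) = 4.2·(25.9 − T_b)
T_b = (21.2·8.4 − 4.2·25.9) / (21.2 − 4.2) = 69.30 / 17.0 = 4.076 °C ≈ 4.1 °C.

4.1 °C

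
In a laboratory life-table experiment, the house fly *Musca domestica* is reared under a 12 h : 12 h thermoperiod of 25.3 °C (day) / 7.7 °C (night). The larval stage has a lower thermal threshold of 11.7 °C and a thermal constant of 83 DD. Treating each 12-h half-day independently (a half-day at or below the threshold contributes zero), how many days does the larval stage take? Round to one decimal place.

Day half: max(0, 25.3 − 11.7) × 0.5 = 13.6 × 0.5 = 6.80 DD.
Night half: max(0, 7.7 − 11.7) × 0.5 = 0.0 × 0.5 = 0.00 DD.
Per 24 h: 6.80 DD/day.
Duration = 83 / 6.80 = 12.206 ≈ 12.2 days.

12.2 days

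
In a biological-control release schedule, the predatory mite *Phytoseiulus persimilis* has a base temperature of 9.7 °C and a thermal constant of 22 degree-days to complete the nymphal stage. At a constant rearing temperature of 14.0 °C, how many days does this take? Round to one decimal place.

Daily accumulation = 14.0 − 9.7 = 4.3 DD/day.
Duration = 22 / 4.3 = 5.116 ≈ 5.1 days.

5.1 days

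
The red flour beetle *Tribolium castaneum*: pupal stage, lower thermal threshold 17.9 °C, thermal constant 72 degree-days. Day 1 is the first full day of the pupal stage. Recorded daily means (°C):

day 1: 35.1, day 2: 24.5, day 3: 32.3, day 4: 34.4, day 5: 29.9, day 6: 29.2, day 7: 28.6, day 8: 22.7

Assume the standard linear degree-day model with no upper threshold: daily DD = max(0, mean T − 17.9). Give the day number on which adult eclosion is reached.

day 6

Daily DD above 17.9 °C: 17.2, 6.6, 14.4, 16.5, 12.0, 11.3, 10.7, 4.8.
Cumulative: 17.2, 23.8, 38.2, 54.7, 66.7, 78.0, 88.7, 93.5.
The total first reaches 72 DD on day 6.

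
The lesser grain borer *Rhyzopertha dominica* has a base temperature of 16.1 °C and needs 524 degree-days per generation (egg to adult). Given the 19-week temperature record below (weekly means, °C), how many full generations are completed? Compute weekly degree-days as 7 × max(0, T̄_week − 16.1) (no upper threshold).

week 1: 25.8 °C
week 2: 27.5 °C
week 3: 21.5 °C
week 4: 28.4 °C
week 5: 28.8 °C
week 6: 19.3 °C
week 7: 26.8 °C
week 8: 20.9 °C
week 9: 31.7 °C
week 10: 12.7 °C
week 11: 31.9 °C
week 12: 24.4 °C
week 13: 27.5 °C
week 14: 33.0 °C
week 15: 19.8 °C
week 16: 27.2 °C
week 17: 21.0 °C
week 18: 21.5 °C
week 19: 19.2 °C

2 generations

Weekly DD (7 × max(0, T̄ − 16.1)): 67.9, 79.8, 37.8, 86.1, 88.9, 22.4, 74.9, 33.6, 109.2, 0.0, 110.6, 58.1, 79.8, 118.3, 25.9, 77.7, 34.3, 37.8, 21.7.
Season total = 1164.8 DD.
Complete generations = ⌊1164.8 / 524⌋ = 2.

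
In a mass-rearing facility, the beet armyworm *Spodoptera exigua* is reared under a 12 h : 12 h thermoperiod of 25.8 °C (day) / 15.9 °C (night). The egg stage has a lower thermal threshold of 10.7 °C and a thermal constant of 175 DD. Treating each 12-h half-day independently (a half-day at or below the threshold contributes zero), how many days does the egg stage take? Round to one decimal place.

17.2 days

Day half: max(0, 25.8 − 10.7) × 0.5 = 15.1 × 0.5 = 7.55 DD.
Night half: max(0, 15.9 − 10.7) × 0.5 = 5.2 × 0.5 = 2.60 DD.
Per 24 h: 10.15 DD/day.
Duration = 175 / 10.15 = 17.241 ≈ 17.2 days.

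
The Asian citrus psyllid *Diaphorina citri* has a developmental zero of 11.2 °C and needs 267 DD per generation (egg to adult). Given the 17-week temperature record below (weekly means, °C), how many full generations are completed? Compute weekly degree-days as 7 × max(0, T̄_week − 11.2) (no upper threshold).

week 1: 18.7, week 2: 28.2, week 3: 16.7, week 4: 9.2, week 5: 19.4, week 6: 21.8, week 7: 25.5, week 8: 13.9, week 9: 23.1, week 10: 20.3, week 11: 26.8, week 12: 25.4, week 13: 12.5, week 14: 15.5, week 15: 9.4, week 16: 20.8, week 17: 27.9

3 generations

Weekly DD (7 × max(0, T̄ − 11.2)): 52.5, 119.0, 38.5, 0.0, 57.4, 74.2, 100.1, 18.9, 83.3, 63.7, 109.2, 99.4, 9.1, 30.1, 0.0, 67.2, 116.9.
Season total = 1039.5 DD.
Complete generations = ⌊1039.5 / 267⌋ = 3.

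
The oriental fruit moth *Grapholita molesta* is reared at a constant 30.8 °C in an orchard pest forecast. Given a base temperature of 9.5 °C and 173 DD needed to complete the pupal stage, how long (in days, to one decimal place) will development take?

Daily accumulation = 30.8 − 9.5 = 21.3 DD/day.
Duration = 173 / 21.3 = 8.122 ≈ 8.1 days.

8.1 days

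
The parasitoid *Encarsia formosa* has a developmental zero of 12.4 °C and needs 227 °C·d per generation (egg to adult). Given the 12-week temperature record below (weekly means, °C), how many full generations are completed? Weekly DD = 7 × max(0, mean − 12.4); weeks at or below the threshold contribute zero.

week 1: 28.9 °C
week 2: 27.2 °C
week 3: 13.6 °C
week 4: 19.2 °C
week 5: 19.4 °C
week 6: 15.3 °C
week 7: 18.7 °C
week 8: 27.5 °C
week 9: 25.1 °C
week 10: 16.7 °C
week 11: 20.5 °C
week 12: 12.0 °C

2 generations

Weekly DD (7 × max(0, T̄ − 12.4)): 115.5, 103.6, 8.4, 47.6, 49.0, 20.3, 44.1, 105.7, 88.9, 30.1, 56.7, 0.0.
Season total = 669.9 DD.
Complete generations = ⌊669.9 / 227⌋ = 2.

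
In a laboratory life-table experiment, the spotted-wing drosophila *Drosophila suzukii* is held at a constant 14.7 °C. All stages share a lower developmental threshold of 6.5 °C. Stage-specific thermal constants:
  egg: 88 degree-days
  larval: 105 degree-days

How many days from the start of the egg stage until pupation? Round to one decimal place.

23.5 days

Daily accumulation at 14.7 °C = 14.7 − 6.5 = 8.2 DD/day.
Total K = 88 + 105 = 193 DD.
Total duration = 193 / 8.2 = 23.537 ≈ 23.5 days.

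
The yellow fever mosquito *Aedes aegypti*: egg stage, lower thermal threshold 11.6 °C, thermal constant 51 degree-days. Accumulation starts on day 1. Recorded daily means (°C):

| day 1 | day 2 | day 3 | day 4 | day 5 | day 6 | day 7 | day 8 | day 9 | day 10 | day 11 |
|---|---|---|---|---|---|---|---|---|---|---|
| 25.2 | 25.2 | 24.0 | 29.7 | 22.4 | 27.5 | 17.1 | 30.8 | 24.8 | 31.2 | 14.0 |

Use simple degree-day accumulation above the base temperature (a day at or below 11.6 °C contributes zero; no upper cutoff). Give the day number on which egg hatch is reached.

Daily DD above 11.6 °C: 13.6, 13.6, 12.4, 18.1, 10.8, 15.9, 5.5, 19.2, 13.2, 19.6, 2.4.
Cumulative: 13.6, 27.2, 39.6, 57.7, 68.5, 84.4, 89.9, 109.1, 122.3, 141.9, 144.3.
The total first reaches 51 DD on day 4.

day 4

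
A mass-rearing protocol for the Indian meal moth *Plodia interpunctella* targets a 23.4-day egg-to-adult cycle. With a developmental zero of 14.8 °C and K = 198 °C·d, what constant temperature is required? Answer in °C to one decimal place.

Required daily accumulation = 198 / 23.4 = 8.462 DD/day.
T = T_base + 8.462 = 14.8 + 8.462 = 23.262 ≈ 23.3 °C.

23.3 °C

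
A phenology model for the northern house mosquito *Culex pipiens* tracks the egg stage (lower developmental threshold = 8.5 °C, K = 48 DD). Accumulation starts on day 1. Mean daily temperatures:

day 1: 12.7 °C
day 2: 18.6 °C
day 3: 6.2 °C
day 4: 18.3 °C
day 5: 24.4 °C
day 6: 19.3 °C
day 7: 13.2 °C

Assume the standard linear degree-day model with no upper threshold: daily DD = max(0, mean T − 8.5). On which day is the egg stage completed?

day 6

Daily DD above 8.5 °C: 4.2, 10.1, 0.0, 9.8, 15.9, 10.8, 4.7.
Cumulative: 4.2, 14.3, 14.3, 24.1, 40.0, 50.8, 55.5.
The total first reaches 48 DD on day 6.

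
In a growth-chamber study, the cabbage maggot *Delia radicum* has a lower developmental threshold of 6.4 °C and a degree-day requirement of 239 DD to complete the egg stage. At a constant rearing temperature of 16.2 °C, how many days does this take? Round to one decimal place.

24.4 days

Daily accumulation = 16.2 − 6.4 = 9.8 DD/day.
Duration = 239 / 9.8 = 24.388 ≈ 24.4 days.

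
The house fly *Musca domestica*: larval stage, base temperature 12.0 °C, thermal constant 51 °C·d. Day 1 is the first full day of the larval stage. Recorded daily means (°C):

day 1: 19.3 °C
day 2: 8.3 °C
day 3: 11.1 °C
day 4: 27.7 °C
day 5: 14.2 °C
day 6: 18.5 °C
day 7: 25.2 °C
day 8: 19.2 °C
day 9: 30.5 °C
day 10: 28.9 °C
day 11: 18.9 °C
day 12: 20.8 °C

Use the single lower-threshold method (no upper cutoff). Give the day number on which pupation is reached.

day 8

Daily DD above 12.0 °C: 7.3, 0.0, 0.0, 15.7, 2.2, 6.5, 13.2, 7.2, 18.5, 16.9, 6.9, 8.8.
Cumulative: 7.3, 7.3, 7.3, 23.0, 25.2, 31.7, 44.9, 52.1, 70.6, 87.5, 94.4, 103.2.
The total first reaches 51 DD on day 8.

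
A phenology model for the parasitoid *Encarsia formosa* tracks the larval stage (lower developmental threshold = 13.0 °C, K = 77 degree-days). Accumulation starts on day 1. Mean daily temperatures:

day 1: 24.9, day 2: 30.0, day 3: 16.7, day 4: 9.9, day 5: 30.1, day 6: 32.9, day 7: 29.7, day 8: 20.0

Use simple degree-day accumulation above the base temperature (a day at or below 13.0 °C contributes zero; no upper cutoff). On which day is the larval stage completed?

Daily DD above 13.0 °C: 11.9, 17.0, 3.7, 0.0, 17.1, 19.9, 16.7, 7.0.
Cumulative: 11.9, 28.9, 32.6, 32.6, 49.7, 69.6, 86.3, 93.3.
The total first reaches 77 DD on day 7.

day 7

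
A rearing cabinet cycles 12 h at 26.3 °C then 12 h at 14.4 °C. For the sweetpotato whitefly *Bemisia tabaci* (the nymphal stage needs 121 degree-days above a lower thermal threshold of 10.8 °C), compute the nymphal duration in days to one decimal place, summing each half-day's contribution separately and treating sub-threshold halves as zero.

Day half: max(0, 26.3 − 10.8) × 0.5 = 15.5 × 0.5 = 7.75 DD.
Night half: max(0, 14.4 − 10.8) × 0.5 = 3.6 × 0.5 = 1.80 DD.
Per 24 h: 9.55 DD/day.
Duration = 121 / 9.55 = 12.670 ≈ 12.7 days.

12.7 days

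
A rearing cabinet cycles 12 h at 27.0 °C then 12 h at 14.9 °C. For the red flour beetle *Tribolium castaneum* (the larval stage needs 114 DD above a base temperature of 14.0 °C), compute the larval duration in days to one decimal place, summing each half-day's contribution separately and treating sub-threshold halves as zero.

Day half: max(0, 27.0 − 14.0) × 0.5 = 13.0 × 0.5 = 6.50 DD.
Night half: max(0, 14.9 − 14.0) × 0.5 = 0.9 × 0.5 = 0.45 DD.
Per 24 h: 6.95 DD/day.
Duration = 114 / 6.95 = 16.403 ≈ 16.4 days.

16.4 days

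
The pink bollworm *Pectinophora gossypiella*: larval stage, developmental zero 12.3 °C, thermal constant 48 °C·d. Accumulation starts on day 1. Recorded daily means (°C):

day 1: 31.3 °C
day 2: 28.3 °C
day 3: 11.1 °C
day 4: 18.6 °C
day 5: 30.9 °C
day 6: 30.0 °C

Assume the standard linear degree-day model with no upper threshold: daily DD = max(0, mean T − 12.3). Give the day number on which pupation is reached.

Daily DD above 12.3 °C: 19.0, 16.0, 0.0, 6.3, 18.6, 17.7.
Cumulative: 19.0, 35.0, 35.0, 41.3, 59.9, 77.6.
The total first reaches 48 DD on day 5.

day 5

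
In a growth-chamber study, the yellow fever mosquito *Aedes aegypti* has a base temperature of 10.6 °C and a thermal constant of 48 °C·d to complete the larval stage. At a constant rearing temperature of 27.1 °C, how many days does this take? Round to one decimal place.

2.9 days

Daily accumulation = 27.1 − 10.6 = 16.5 DD/day.
Duration = 48 / 16.5 = 2.909 ≈ 2.9 days.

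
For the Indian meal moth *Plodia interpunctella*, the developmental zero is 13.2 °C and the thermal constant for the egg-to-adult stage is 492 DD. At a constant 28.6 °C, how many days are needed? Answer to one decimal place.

Daily accumulation = 28.6 − 13.2 = 15.4 DD/day.
Duration = 492 / 15.4 = 31.948 ≈ 31.9 days.

31.9 days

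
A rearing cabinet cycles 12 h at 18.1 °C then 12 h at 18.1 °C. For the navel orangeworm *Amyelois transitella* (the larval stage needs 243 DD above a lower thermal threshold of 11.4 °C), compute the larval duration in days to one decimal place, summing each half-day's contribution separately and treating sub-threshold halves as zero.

Day half: max(0, 18.1 − 11.4) × 0.5 = 6.7 × 0.5 = 3.35 DD.
Night half: max(0, 18.1 − 11.4) × 0.5 = 6.7 × 0.5 = 3.35 DD.
Per 24 h: 6.70 DD/day.
Duration = 243 / 6.70 = 36.269 ≈ 36.3 days.

36.3 days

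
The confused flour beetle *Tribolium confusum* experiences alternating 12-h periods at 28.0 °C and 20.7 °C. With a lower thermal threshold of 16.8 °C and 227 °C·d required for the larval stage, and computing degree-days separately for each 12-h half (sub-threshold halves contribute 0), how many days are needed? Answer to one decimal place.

Day half: max(0, 28.0 − 16.8) × 0.5 = 11.2 × 0.5 = 5.60 DD.
Night half: max(0, 20.7 − 16.8) × 0.5 = 3.9 × 0.5 = 1.95 DD.
Per 24 h: 7.55 DD/day.
Duration = 227 / 7.55 = 30.066 ≈ 30.1 days.

30.1 days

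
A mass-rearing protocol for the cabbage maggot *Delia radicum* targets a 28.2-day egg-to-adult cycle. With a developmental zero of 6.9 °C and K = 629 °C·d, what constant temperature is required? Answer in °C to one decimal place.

Required daily accumulation = 629 / 28.2 = 22.305 DD/day.
T = T_base + 22.305 = 6.9 + 22.305 = 29.205 ≈ 29.2 °C.

29.2 °C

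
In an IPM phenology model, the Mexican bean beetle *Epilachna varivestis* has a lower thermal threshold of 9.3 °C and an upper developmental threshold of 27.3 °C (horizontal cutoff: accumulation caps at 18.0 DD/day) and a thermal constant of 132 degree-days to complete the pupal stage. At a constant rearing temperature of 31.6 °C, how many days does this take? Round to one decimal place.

7.3 days

Temperature 31.6 °C exceeds the upper threshold, so daily accumulation caps at 27.3 − 9.3 = 18.0 DD/day.
Duration = 132 / 18.0 = 7.333 ≈ 7.3 days.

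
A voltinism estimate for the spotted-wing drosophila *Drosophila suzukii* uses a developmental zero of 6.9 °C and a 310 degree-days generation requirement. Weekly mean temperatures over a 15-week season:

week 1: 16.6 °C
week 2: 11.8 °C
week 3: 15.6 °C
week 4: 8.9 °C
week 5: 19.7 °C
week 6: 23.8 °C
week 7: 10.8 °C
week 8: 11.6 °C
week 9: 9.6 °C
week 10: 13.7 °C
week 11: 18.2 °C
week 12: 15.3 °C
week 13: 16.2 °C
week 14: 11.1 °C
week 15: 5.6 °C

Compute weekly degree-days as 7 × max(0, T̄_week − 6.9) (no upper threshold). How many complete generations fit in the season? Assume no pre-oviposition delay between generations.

2 generations

Weekly DD (7 × max(0, T̄ − 6.9)): 67.9, 34.3, 60.9, 14.0, 89.6, 118.3, 27.3, 32.9, 18.9, 47.6, 79.1, 58.8, 65.1, 29.4, 0.0.
Season total = 744.1 DD.
Complete generations = ⌊744.1 / 310⌋ = 2.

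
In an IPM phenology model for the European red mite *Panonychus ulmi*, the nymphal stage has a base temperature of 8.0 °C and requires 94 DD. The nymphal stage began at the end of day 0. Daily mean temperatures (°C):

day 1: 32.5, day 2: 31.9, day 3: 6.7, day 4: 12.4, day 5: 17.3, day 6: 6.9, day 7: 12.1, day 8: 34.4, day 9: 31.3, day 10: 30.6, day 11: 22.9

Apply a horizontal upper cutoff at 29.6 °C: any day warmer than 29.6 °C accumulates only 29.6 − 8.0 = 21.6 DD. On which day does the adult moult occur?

day 9

Daily DD above 8.0 °C (capped at 21.6): 21.6, 21.6, 0.0, 4.4, 9.3, 0.0, 4.1, 21.6, 21.6, 21.6, 14.9.
Cumulative: 21.6, 43.2, 43.2, 47.6, 56.9, 56.9, 61.0, 82.6, 104.2, 125.8, 140.7.
The total first reaches 94 DD on day 9.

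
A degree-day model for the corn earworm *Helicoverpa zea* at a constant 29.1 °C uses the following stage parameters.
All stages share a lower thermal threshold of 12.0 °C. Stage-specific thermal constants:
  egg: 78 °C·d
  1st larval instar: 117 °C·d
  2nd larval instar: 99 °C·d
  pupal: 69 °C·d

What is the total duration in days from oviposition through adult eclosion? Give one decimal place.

Daily accumulation at 29.1 °C = 29.1 − 12.0 = 17.1 DD/day.
Total K = 78 + 117 + 99 + 69 = 363 DD.
Total duration = 363 / 17.1 = 21.228 ≈ 21.2 days.

21.2 days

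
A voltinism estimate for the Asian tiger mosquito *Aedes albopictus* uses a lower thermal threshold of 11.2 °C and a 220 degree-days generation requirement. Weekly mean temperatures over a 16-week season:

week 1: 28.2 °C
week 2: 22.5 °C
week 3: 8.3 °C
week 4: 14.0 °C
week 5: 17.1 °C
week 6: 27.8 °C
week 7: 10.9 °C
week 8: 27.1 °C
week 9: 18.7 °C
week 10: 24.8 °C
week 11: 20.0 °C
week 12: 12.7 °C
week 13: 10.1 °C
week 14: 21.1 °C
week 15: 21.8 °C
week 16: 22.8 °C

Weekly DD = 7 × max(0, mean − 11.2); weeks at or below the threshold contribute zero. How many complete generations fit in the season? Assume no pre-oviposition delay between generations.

4 generations

Weekly DD (7 × max(0, T̄ − 11.2)): 119.0, 79.1, 0.0, 19.6, 41.3, 116.2, 0.0, 111.3, 52.5, 95.2, 61.6, 10.5, 0.0, 69.3, 74.2, 81.2.
Season total = 931.0 DD.
Complete generations = ⌊931.0 / 220⌋ = 4.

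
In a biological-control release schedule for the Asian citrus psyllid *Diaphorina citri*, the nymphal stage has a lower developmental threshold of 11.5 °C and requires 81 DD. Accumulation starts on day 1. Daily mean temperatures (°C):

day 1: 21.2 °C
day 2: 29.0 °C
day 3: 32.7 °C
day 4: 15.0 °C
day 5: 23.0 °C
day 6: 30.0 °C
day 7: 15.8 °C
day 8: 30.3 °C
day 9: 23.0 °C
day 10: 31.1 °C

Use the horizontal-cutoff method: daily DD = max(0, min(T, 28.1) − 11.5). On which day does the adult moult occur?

Daily DD above 11.5 °C (capped at 16.6): 9.7, 16.6, 16.6, 3.5, 11.5, 16.6, 4.3, 16.6, 11.5, 16.6.
Cumulative: 9.7, 26.3, 42.9, 46.4, 57.9, 74.5, 78.8, 95.4, 106.9, 123.5.
The total first reaches 81 DD on day 8.

day 8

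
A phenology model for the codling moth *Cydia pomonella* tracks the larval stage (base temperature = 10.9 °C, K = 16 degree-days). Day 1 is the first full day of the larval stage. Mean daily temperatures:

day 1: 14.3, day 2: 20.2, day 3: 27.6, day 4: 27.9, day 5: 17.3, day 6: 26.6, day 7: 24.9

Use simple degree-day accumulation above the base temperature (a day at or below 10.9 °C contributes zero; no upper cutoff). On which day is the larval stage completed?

Daily DD above 10.9 °C: 3.4, 9.3, 16.7, 17.0, 6.4, 15.7, 14.0.
Cumulative: 3.4, 12.7, 29.4, 46.4, 52.8, 68.5, 82.5.
The total first reaches 16 DD on day 3.

day 3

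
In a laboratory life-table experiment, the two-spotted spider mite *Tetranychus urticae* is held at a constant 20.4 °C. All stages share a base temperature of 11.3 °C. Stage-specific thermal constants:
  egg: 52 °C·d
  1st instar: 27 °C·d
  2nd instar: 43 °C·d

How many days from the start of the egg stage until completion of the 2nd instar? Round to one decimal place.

13.4 days

Daily accumulation at 20.4 °C = 20.4 − 11.3 = 9.1 DD/day.
Total K = 52 + 27 + 43 = 122 DD.
Total duration = 122 / 9.1 = 13.407 ≈ 13.4 days.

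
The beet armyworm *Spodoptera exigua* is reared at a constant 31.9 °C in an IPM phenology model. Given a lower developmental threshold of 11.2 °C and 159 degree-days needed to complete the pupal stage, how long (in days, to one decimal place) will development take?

7.7 days

Daily accumulation = 31.9 − 11.2 = 20.7 DD/day.
Duration = 159 / 20.7 = 7.681 ≈ 7.7 days.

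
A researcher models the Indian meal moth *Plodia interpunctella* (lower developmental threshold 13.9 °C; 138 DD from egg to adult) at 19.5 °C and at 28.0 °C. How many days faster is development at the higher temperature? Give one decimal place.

At 19.5 °C: 138 / (19.5 − 13.9) = 138 / 5.6 = 24.643 d.
At 28.0 °C: 138 / (28.0 − 13.9) = 138 / 14.1 = 9.787 d.
Difference = |24.643 − 9.787| = 14.856 ≈ 14.9 days.

14.9 days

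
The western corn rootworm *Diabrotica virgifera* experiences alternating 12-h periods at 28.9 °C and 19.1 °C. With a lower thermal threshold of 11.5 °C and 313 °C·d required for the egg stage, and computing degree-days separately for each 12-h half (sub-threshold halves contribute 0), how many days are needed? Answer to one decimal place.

Day half: max(0, 28.9 − 11.5) × 0.5 = 17.4 × 0.5 = 8.70 DD.
Night half: max(0, 19.1 − 11.5) × 0.5 = 7.6 × 0.5 = 3.80 DD.
Per 24 h: 12.50 DD/day.
Duration = 313 / 12.50 = 25.040 ≈ 25.0 days.

25.0 days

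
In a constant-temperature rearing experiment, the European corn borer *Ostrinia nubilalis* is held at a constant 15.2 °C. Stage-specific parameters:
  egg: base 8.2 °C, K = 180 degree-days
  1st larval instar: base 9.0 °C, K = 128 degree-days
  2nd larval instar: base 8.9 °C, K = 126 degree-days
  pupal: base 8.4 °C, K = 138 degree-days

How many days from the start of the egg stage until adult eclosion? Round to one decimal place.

egg: 180 / (15.2 − 8.2) = 180 / 7.0 = 25.714 d.
1st larval instar: 128 / (15.2 − 9.0) = 128 / 6.2 = 20.645 d.
2nd larval instar: 126 / (15.2 − 8.9) = 126 / 6.3 = 20.000 d.
pupal: 138 / (15.2 − 8.4) = 138 / 6.8 = 20.294 d.
Sum = 86.654 ≈ 86.7 days.

86.7 days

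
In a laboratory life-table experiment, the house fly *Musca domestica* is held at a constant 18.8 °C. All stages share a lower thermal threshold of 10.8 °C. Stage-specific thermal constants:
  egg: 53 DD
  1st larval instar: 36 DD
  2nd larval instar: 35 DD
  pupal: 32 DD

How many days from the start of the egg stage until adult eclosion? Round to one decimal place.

Daily accumulation at 18.8 °C = 18.8 − 10.8 = 8.0 DD/day.
Total K = 53 + 36 + 35 + 32 = 156 DD.
Total duration = 156 / 8.0 = 19.500 ≈ 19.5 days.

19.5 days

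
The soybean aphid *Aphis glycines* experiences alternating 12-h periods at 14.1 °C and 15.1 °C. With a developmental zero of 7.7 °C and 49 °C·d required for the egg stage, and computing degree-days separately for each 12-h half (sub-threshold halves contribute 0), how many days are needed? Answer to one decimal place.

7.1 days

Day half: max(0, 14.1 − 7.7) × 0.5 = 6.4 × 0.5 = 3.20 DD.
Night half: max(0, 15.1 − 7.7) × 0.5 = 7.4 × 0.5 = 3.70 DD.
Per 24 h: 6.90 DD/day.
Duration = 49 / 6.90 = 7.101 ≈ 7.1 days.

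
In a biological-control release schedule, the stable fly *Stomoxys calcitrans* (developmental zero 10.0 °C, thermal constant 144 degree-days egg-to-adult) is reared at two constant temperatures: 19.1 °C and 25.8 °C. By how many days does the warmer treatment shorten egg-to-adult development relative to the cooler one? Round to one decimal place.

6.7 days

At 19.1 °C: 144 / (19.1 − 10.0) = 144 / 9.1 = 15.824 d.
At 25.8 °C: 144 / (25.8 − 10.0) = 144 / 15.8 = 9.114 d.
Difference = |15.824 − 9.114| = 6.710 ≈ 6.7 days.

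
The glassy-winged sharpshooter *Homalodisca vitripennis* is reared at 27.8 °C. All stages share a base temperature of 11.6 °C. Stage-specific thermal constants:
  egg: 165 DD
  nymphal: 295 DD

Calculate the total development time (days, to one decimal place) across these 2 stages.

Daily accumulation at 27.8 °C = 27.8 − 11.6 = 16.2 DD/day.
Total K = 165 + 295 = 460 DD.
Total duration = 460 / 16.2 = 28.395 ≈ 28.4 days.

28.4 days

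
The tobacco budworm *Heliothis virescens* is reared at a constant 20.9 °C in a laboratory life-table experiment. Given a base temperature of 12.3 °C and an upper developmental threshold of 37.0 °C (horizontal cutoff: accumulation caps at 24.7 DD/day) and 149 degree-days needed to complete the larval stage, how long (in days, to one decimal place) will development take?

Daily accumulation = 20.9 − 12.3 = 8.6 DD/day.
Duration = 149 / 8.6 = 17.326 ≈ 17.3 days.

17.3 days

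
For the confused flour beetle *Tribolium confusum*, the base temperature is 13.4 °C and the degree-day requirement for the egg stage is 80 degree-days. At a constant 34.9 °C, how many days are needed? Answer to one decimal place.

Daily accumulation = 34.9 − 13.4 = 21.5 DD/day.
Duration = 80 / 21.5 = 3.721 ≈ 3.7 days.

3.7 days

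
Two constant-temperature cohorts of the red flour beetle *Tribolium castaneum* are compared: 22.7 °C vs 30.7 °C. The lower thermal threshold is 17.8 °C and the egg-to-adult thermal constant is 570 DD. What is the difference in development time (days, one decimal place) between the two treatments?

At 22.7 °C: 570 / (22.7 − 17.8) = 570 / 4.9 = 116.327 d.
At 30.7 °C: 570 / (30.7 − 17.8) = 570 / 12.9 = 44.186 d.
Difference = |116.327 − 44.186| = 72.140 ≈ 72.1 days.

72.1 days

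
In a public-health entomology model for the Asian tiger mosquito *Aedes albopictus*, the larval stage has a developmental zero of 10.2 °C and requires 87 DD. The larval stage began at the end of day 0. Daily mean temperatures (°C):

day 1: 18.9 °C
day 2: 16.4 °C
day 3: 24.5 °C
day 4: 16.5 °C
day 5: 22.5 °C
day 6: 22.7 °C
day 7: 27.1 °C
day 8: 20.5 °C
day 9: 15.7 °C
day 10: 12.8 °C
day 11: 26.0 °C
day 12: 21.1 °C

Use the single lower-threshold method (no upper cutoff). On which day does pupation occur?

day 8

Daily DD above 10.2 °C: 8.7, 6.2, 14.3, 6.3, 12.3, 12.5, 16.9, 10.3, 5.5, 2.6, 15.8, 10.9.
Cumulative: 8.7, 14.9, 29.2, 35.5, 47.8, 60.3, 77.2, 87.5, 93.0, 95.6, 111.4, 122.3.
The total first reaches 87 DD on day 8.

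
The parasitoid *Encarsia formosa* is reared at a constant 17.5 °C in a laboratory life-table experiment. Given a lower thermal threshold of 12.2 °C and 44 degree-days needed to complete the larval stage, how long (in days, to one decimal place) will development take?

Daily accumulation = 17.5 − 12.2 = 5.3 DD/day.
Duration = 44 / 5.3 = 8.302 ≈ 8.3 days.

8.3 days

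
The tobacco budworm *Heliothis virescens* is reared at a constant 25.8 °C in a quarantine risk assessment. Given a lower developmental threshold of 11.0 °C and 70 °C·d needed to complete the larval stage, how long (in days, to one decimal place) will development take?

4.7 days

Daily accumulation = 25.8 − 11.0 = 14.8 DD/day.
Duration = 70 / 14.8 = 4.730 ≈ 4.7 days.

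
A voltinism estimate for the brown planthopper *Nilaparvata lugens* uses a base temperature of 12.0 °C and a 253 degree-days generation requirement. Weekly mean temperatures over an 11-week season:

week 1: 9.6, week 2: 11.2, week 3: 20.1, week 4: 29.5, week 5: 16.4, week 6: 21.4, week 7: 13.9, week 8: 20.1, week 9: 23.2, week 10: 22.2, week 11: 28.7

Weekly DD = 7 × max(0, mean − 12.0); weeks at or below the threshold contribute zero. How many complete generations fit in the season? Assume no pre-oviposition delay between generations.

2 generations

Weekly DD (7 × max(0, T̄ − 12.0)): 0.0, 0.0, 56.7, 122.5, 30.8, 65.8, 13.3, 56.7, 78.4, 71.4, 116.9.
Season total = 612.5 DD.
Complete generations = ⌊612.5 / 253⌋ = 2.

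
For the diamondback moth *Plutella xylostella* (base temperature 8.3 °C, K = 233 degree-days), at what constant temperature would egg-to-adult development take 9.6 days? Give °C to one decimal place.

32.6 °C

Required daily accumulation = 233 / 9.6 = 24.271 DD/day.
T = T_base + 24.271 = 8.3 + 24.271 = 32.571 ≈ 32.6 °C.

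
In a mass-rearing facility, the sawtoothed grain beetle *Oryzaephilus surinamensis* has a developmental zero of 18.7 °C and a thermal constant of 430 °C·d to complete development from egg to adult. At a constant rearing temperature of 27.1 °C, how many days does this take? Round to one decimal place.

51.2 days

Daily accumulation = 27.1 − 18.7 = 8.4 DD/day.
Duration = 430 / 8.4 = 51.190 ≈ 51.2 days.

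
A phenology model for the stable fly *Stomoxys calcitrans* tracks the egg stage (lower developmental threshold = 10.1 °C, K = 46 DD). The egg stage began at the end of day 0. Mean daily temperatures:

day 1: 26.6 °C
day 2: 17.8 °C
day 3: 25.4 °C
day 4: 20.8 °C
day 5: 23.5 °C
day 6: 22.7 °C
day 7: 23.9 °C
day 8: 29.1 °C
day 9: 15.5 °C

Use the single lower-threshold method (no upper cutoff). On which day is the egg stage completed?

Daily DD above 10.1 °C: 16.5, 7.7, 15.3, 10.7, 13.4, 12.6, 13.8, 19.0, 5.4.
Cumulative: 16.5, 24.2, 39.5, 50.2, 63.6, 76.2, 90.0, 109.0, 114.4.
The total first reaches 46 DD on day 4.

day 4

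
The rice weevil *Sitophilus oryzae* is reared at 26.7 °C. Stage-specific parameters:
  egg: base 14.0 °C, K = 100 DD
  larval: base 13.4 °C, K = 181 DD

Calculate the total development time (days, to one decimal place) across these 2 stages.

21.5 days

egg: 100 / (26.7 − 14.0) = 100 / 12.7 = 7.874 d.
larval: 181 / (26.7 − 13.4) = 181 / 13.3 = 13.609 d.
Sum = 21.483 ≈ 21.5 days.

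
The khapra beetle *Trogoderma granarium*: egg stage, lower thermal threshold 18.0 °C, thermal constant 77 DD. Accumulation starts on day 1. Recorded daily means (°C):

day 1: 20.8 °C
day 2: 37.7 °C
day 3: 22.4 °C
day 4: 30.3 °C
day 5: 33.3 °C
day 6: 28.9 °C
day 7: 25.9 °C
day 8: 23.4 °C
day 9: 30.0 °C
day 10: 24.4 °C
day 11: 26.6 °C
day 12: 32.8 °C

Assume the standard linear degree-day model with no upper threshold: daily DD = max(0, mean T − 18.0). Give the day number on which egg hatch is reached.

day 8

Daily DD above 18.0 °C: 2.8, 19.7, 4.4, 12.3, 15.3, 10.9, 7.9, 5.4, 12.0, 6.4, 8.6, 14.8.
Cumulative: 2.8, 22.5, 26.9, 39.2, 54.5, 65.4, 73.3, 78.7, 90.7, 97.1, 105.7, 120.5.
The total first reaches 77 DD on day 8.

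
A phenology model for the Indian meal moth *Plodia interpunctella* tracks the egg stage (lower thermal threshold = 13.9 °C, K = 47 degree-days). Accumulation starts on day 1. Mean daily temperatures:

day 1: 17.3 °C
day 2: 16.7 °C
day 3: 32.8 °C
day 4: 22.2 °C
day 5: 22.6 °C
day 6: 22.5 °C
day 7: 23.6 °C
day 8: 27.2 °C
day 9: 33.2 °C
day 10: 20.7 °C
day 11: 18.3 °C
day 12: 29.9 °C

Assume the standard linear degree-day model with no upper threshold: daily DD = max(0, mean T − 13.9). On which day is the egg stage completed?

Daily DD above 13.9 °C: 3.4, 2.8, 18.9, 8.3, 8.7, 8.6, 9.7, 13.3, 19.3, 6.8, 4.4, 16.0.
Cumulative: 3.4, 6.2, 25.1, 33.4, 42.1, 50.7, 60.4, 73.7, 93.0, 99.8, 104.2, 120.2.
The total first reaches 47 DD on day 6.

day 6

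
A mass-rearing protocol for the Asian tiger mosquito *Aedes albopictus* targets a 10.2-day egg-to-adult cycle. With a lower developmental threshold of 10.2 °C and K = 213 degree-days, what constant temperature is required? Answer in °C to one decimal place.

Required daily accumulation = 213 / 10.2 = 20.882 DD/day.
T = T_base + 20.882 = 10.2 + 20.882 = 31.082 ≈ 31.1 °C.

31.1 °C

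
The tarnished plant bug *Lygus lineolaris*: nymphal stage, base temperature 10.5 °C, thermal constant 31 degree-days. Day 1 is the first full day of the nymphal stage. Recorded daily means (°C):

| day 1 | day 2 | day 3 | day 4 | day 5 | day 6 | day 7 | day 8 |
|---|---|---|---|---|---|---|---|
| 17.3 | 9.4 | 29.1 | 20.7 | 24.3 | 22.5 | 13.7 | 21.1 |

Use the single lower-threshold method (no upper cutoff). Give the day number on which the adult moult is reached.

day 4

Daily DD above 10.5 °C: 6.8, 0.0, 18.6, 10.2, 13.8, 12.0, 3.2, 10.6.
Cumulative: 6.8, 6.8, 25.4, 35.6, 49.4, 61.4, 64.6, 75.2.
The total first reaches 31 DD on day 4.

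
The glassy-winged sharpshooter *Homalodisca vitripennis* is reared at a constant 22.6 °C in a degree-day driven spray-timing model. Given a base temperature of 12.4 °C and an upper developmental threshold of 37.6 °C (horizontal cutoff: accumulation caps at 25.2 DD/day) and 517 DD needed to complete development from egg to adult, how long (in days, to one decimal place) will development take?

Daily accumulation = 22.6 − 12.4 = 10.2 DD/day.
Duration = 517 / 10.2 = 50.686 ≈ 50.7 days.

50.7 days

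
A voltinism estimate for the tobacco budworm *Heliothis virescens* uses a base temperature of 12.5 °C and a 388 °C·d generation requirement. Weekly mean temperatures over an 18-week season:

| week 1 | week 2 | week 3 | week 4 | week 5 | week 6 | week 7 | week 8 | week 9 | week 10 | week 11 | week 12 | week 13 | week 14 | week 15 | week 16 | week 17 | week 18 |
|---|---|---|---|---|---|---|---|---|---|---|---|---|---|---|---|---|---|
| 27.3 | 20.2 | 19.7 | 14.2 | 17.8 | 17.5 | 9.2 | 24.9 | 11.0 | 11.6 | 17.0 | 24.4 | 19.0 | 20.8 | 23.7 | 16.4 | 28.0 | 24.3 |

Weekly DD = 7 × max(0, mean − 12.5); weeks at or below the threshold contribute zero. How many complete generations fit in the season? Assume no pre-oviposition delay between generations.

2 generations

Weekly DD (7 × max(0, T̄ − 12.5)): 103.6, 53.9, 50.4, 11.9, 37.1, 35.0, 0.0, 86.8, 0.0, 0.0, 31.5, 83.3, 45.5, 58.1, 78.4, 27.3, 108.5, 82.6.
Season total = 893.9 DD.
Complete generations = ⌊893.9 / 388⌋ = 2.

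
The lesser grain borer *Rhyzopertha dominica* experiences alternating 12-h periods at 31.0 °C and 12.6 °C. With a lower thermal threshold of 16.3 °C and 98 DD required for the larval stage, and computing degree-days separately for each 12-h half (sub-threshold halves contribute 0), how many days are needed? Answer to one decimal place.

13.3 days

Day half: max(0, 31.0 − 16.3) × 0.5 = 14.7 × 0.5 = 7.35 DD.
Night half: max(0, 12.6 − 16.3) × 0.5 = 0.0 × 0.5 = 0.00 DD.
Per 24 h: 7.35 DD/day.
Duration = 98 / 7.35 = 13.333 ≈ 13.3 days.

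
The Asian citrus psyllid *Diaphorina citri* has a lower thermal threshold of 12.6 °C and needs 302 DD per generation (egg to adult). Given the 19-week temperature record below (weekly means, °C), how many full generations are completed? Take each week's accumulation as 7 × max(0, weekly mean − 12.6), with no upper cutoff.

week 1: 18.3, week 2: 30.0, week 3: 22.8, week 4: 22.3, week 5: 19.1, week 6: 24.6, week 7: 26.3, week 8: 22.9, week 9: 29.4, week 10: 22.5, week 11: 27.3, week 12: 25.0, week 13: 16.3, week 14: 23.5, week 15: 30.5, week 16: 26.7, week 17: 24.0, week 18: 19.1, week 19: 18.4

Weekly DD (7 × max(0, T̄ − 12.6)): 39.9, 121.8, 71.4, 67.9, 45.5, 84.0, 95.9, 72.1, 117.6, 69.3, 102.9, 86.8, 25.9, 76.3, 125.3, 98.7, 79.8, 45.5, 40.6.
Season total = 1467.2 DD.
Complete generations = ⌊1467.2 / 302⌋ = 4.

4 generations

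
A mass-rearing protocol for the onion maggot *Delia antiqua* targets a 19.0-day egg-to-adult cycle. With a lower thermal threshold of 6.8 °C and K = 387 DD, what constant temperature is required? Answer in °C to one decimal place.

27.2 °C

Required daily accumulation = 387 / 19.0 = 20.368 DD/day.
T = T_base + 20.368 = 6.8 + 20.368 = 27.168 ≈ 27.2 °C.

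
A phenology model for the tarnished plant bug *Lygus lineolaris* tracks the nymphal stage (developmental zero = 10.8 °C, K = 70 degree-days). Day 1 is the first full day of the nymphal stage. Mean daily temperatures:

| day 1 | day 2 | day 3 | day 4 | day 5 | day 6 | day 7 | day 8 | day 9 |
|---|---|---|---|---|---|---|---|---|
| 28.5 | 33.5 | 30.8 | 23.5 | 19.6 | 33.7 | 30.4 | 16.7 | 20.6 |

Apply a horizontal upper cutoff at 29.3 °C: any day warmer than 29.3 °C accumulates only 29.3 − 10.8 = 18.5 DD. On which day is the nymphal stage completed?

day 5

Daily DD above 10.8 °C (capped at 18.5): 17.7, 18.5, 18.5, 12.7, 8.8, 18.5, 18.5, 5.9, 9.8.
Cumulative: 17.7, 36.2, 54.7, 67.4, 76.2, 94.7, 113.2, 119.1, 128.9.
The total first reaches 70 DD on day 5.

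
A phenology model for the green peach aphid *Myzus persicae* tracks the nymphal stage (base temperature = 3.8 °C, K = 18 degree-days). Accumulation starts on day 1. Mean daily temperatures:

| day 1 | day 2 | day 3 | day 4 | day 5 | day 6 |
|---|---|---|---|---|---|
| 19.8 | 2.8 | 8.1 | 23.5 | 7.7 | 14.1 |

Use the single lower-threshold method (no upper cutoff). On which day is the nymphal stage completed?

day 3

Daily DD above 3.8 °C: 16.0, 0.0, 4.3, 19.7, 3.9, 10.3.
Cumulative: 16.0, 16.0, 20.3, 40.0, 43.9, 54.2.
The total first reaches 18 DD on day 3.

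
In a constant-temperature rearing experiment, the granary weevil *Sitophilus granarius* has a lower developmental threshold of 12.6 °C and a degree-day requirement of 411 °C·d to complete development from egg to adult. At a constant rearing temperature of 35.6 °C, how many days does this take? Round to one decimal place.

Daily accumulation = 35.6 − 12.6 = 23.0 DD/day.
Duration = 411 / 23.0 = 17.870 ≈ 17.9 days.

17.9 days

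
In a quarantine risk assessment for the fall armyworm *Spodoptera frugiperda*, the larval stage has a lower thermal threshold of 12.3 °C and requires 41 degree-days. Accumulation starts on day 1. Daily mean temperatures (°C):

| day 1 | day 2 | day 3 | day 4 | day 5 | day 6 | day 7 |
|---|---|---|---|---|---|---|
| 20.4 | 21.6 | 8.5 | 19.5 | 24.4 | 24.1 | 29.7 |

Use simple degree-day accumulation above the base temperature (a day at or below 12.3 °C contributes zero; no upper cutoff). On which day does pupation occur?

Daily DD above 12.3 °C: 8.1, 9.3, 0.0, 7.2, 12.1, 11.8, 17.4.
Cumulative: 8.1, 17.4, 17.4, 24.6, 36.7, 48.5, 65.9.
The total first reaches 41 DD on day 6.

day 6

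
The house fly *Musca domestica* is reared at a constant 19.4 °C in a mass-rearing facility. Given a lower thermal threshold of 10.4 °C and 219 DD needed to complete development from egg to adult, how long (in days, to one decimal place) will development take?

Daily accumulation = 19.4 − 10.4 = 9.0 DD/day.
Duration = 219 / 9.0 = 24.333 ≈ 24.3 days.

24.3 days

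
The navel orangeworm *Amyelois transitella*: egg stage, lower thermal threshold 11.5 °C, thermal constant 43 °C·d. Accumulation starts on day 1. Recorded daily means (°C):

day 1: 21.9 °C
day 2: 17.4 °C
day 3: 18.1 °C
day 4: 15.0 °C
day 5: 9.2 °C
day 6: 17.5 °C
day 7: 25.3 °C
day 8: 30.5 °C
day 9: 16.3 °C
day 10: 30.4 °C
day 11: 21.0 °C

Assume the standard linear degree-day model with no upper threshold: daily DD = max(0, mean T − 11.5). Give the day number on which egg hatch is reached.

day 7

Daily DD above 11.5 °C: 10.4, 5.9, 6.6, 3.5, 0.0, 6.0, 13.8, 19.0, 4.8, 18.9, 9.5.
Cumulative: 10.4, 16.3, 22.9, 26.4, 26.4, 32.4, 46.2, 65.2, 70.0, 88.9, 98.4.
The total first reaches 43 DD on day 7.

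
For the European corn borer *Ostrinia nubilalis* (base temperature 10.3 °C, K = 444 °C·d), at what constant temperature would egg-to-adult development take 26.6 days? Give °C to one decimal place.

Required daily accumulation = 444 / 26.6 = 16.692 DD/day.
T = T_base + 16.692 = 10.3 + 16.692 = 26.992 ≈ 27.0 °C.

27.0 °C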